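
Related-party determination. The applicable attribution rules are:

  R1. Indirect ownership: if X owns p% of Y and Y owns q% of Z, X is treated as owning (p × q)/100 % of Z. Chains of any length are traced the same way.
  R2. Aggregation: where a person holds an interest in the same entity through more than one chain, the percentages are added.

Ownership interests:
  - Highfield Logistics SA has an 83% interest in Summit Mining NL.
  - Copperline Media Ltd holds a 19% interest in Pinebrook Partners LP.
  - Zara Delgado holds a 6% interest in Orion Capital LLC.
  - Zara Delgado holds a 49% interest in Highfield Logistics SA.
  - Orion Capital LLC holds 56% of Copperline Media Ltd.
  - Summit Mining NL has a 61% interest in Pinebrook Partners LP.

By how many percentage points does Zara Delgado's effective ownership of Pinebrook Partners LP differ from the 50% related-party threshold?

24.5529

Chain via Orion Capital LLC → Copperline Media Ltd (R1): 6% × 56% × 19% = 0.6384% of Pinebrook Partners LP.
Chain via Highfield Logistics SA → Summit Mining NL (R1): 49% × 83% × 61% = 24.8087% of Pinebrook Partners LP.
Aggregating (R2): 0.6384% + 24.8087% = 25.4471%.
25.4471% falls short of the 50% threshold by 24.5529 percentage points.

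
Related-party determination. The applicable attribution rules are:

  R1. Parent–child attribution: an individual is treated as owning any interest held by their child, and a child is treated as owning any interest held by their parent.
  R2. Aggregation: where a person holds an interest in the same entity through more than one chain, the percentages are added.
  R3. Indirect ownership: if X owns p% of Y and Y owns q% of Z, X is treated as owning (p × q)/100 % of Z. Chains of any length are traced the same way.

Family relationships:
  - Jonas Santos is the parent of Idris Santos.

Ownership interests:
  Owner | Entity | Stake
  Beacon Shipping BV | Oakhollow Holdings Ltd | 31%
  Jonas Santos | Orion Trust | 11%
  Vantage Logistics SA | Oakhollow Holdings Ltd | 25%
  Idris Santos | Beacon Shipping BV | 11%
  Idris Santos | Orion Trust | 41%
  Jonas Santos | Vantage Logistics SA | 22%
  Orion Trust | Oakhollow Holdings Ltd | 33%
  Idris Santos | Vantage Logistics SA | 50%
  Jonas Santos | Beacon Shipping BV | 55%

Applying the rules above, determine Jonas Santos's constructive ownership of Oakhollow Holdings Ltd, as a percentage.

By parent–child attribution (R1), Jonas Santos is treated as also owning Idris Santos's interest in Beacon Shipping BV, giving 55% + 11% = 66%.
By parent–child attribution (R1), Jonas Santos is treated as also owning Idris Santos's interest in Orion Trust, giving 11% + 41% = 52%.
By parent–child attribution (R1), Jonas Santos is treated as also owning Idris Santos's interest in Vantage Logistics SA, giving 22% + 50% = 72%.
Chain via Beacon Shipping BV (R3): 66% × 31% = 20.46% of Oakhollow Holdings Ltd.
Chain via Orion Trust (R3): 52% × 33% = 17.16% of Oakhollow Holdings Ltd.
Chain via Vantage Logistics SA (R3): 72% × 25% = 18% of Oakhollow Holdings Ltd.
Aggregating (R2): 20.46% + 17.16% + 18% = 55.62%.

55.62%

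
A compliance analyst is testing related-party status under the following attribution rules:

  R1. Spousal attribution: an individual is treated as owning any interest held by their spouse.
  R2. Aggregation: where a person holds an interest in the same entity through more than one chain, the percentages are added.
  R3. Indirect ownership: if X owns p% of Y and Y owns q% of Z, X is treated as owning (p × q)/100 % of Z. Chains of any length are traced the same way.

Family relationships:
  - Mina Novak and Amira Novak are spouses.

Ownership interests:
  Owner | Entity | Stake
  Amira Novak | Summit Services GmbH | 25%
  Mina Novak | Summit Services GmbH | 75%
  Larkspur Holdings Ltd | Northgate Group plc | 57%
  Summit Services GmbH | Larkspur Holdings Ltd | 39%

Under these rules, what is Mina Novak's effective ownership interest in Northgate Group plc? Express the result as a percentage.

By spousal attribution (R1), Mina Novak is treated as also owning Amira Novak's interest in Summit Services GmbH, giving 75% + 25% = 100%.
Chain via Summit Services GmbH → Larkspur Holdings Ltd (R3): 100% × 39% × 57% = 22.23% of Northgate Group plc.

22.23%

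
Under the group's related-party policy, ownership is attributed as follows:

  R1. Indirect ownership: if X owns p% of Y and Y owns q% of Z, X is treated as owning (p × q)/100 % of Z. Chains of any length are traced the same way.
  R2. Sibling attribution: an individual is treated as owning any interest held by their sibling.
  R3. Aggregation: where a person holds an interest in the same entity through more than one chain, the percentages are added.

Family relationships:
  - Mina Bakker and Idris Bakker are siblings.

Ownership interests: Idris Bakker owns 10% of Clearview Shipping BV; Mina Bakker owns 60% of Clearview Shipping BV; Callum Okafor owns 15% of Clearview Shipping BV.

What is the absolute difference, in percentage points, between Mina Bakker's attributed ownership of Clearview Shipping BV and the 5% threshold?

65

By sibling attribution (R2), Mina Bakker is treated as also owning Idris Bakker's interest in Clearview Shipping BV, giving 60% + 10% = 70%.
Direct interest in Clearview Shipping BV: 70%.
70% exceeds the 5% threshold by 65 percentage points.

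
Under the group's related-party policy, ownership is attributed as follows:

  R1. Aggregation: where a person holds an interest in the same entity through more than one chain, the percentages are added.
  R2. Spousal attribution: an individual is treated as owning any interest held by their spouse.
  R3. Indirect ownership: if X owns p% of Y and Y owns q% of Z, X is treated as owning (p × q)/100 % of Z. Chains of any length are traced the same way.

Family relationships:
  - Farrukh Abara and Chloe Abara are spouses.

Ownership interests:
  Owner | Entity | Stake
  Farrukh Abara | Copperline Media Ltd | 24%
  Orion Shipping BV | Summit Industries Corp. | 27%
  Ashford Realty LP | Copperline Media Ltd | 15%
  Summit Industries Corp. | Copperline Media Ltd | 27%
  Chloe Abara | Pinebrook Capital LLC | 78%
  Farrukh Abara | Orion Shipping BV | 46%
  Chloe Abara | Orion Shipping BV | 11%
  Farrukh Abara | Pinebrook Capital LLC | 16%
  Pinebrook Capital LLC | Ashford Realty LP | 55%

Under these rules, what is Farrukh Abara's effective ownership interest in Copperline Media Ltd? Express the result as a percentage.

35.9103%

By spousal attribution (R2), Farrukh Abara is treated as also owning Chloe Abara's interest in Pinebrook Capital LLC, giving 16% + 78% = 94%.
By spousal attribution (R2), Farrukh Abara is treated as also owning Chloe Abara's interest in Orion Shipping BV, giving 46% + 11% = 57%.
Chain via Pinebrook Capital LLC → Ashford Realty LP (R3): 94% × 55% × 15% = 7.755% of Copperline Media Ltd.
Chain via Orion Shipping BV → Summit Industries Corp. (R3): 57% × 27% × 27% = 4.1553% of Copperline Media Ltd.
Direct interest in Copperline Media Ltd: 24%.
Aggregating (R1): 7.755% + 4.1553% + 24% = 35.9103%.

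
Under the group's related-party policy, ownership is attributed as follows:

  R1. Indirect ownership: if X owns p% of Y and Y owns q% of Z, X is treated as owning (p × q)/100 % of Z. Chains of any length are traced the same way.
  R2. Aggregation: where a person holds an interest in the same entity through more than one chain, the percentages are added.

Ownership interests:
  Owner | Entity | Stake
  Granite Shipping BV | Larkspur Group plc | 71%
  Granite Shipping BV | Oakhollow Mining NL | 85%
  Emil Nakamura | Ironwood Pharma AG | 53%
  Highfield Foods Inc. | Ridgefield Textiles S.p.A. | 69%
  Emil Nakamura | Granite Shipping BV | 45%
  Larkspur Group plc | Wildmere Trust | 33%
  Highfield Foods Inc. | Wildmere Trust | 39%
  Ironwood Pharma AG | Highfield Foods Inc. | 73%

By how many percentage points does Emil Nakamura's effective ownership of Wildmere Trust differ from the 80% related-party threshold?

54.3674

Chain via Ironwood Pharma AG → Highfield Foods Inc. (R1): 53% × 73% × 39% = 15.0891% of Wildmere Trust.
Chain via Granite Shipping BV → Larkspur Group plc (R1): 45% × 71% × 33% = 10.5435% of Wildmere Trust.
Aggregating (R2): 15.0891% + 10.5435% = 25.6326%.
25.6326% falls short of the 80% threshold by 54.3674 percentage points.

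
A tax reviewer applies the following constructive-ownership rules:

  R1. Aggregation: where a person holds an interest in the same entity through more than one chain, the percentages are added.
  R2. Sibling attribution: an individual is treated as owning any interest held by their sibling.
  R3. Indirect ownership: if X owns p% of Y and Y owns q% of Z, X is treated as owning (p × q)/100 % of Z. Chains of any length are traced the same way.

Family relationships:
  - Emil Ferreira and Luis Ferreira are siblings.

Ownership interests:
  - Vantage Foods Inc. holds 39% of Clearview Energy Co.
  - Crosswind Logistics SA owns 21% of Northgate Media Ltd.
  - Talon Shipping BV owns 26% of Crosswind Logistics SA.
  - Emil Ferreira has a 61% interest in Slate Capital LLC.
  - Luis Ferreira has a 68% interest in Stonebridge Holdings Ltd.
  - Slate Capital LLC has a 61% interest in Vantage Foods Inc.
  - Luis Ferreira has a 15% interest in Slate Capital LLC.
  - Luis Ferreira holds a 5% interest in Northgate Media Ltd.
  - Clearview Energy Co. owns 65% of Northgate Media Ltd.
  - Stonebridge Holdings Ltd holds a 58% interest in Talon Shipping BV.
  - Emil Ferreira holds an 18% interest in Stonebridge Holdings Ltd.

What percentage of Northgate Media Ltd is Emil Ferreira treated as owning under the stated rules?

19.475708%

By sibling attribution (R2), Emil Ferreira is treated as also owning Luis Ferreira's interest in Slate Capital LLC, giving 61% + 15% = 76%.
By sibling attribution (R2), Emil Ferreira is treated as also owning Luis Ferreira's interest in Stonebridge Holdings Ltd, giving 18% + 68% = 86%.
By sibling attribution (R2), Emil Ferreira is treated as owning Luis Ferreira's 5% interest in Northgate Media Ltd.
Chain via Slate Capital LLC → Vantage Foods Inc. → Clearview Energy Co. (R3): 76% × 61% × 39% × 65% = 11.75226% of Northgate Media Ltd.
Chain via Stonebridge Holdings Ltd → Talon Shipping BV → Crosswind Logistics SA (R3): 86% × 58% × 26% × 21% = 2.723448% of Northgate Media Ltd.
Direct interest in Northgate Media Ltd: 5%.
Aggregating (R1): 11.75226% + 2.723448% + 5% = 19.475708%.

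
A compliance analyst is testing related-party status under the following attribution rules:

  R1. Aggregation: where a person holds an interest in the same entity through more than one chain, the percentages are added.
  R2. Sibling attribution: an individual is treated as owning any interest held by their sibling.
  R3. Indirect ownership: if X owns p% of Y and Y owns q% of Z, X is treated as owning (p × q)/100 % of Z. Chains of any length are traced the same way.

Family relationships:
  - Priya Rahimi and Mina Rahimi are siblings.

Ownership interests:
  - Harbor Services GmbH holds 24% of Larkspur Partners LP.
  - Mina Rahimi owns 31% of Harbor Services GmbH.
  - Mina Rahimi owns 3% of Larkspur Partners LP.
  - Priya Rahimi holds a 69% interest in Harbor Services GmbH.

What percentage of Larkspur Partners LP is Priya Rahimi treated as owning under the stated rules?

By sibling attribution (R2), Priya Rahimi is treated as also owning Mina Rahimi's interest in Harbor Services GmbH, giving 69% + 31% = 100%.
By sibling attribution (R2), Priya Rahimi is treated as owning Mina Rahimi's 3% interest in Larkspur Partners LP.
Chain via Harbor Services GmbH (R3): 100% × 24% = 24% of Larkspur Partners LP.
Direct interest in Larkspur Partners LP: 3%.
Aggregating (R1): 24% + 3% = 27%.

27%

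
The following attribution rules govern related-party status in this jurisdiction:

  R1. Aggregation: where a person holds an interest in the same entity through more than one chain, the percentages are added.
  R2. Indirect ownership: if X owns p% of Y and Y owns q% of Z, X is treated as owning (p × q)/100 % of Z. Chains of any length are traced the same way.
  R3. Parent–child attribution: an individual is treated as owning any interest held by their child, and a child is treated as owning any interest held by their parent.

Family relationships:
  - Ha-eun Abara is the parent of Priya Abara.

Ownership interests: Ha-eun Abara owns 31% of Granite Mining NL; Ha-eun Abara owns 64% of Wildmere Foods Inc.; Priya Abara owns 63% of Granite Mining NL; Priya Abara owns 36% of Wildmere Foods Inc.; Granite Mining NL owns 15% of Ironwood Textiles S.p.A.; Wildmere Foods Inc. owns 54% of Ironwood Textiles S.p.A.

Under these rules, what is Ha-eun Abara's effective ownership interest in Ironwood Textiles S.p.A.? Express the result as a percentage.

By parent–child attribution (R3), Ha-eun Abara is treated as also owning Priya Abara's interest in Wildmere Foods Inc, giving 64% + 36% = 100%.
By parent–child attribution (R3), Ha-eun Abara is treated as also owning Priya Abara's interest in Granite Mining NL, giving 31% + 63% = 94%.
Chain via Wildmere Foods Inc. (R2): 100% × 54% = 54% of Ironwood Textiles S.p.A.
Chain via Granite Mining NL (R2): 94% × 15% = 14.1% of Ironwood Textiles S.p.A.
Aggregating (R1): 54% + 14.1% = 68.1%.

68.1%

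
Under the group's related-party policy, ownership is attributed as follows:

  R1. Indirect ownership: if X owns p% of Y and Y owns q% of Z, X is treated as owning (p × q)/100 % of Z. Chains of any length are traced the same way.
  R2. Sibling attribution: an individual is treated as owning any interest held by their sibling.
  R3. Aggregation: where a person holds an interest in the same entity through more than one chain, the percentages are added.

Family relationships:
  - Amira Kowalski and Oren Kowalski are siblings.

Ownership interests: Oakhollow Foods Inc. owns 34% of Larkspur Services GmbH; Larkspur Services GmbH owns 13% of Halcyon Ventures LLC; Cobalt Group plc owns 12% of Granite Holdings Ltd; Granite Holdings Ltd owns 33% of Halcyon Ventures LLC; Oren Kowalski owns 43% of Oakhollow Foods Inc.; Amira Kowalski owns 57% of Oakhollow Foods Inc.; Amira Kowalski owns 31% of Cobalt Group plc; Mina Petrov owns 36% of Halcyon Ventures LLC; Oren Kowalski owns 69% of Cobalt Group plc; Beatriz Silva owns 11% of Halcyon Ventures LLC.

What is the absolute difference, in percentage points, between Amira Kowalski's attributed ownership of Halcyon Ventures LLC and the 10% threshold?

By sibling attribution (R2), Amira Kowalski is treated as also owning Oren Kowalski's interest in Cobalt Group plc, giving 31% + 69% = 100%.
By sibling attribution (R2), Amira Kowalski is treated as also owning Oren Kowalski's interest in Oakhollow Foods Inc, giving 57% + 43% = 100%.
Chain via Cobalt Group plc → Granite Holdings Ltd (R1): 100% × 12% × 33% = 3.96% of Halcyon Ventures LLC.
Chain via Oakhollow Foods Inc. → Larkspur Services GmbH (R1): 100% × 34% × 13% = 4.42% of Halcyon Ventures LLC.
Aggregating (R3): 3.96% + 4.42% = 8.38%.
8.38% falls short of the 10% threshold by 1.62 percentage points.

1.62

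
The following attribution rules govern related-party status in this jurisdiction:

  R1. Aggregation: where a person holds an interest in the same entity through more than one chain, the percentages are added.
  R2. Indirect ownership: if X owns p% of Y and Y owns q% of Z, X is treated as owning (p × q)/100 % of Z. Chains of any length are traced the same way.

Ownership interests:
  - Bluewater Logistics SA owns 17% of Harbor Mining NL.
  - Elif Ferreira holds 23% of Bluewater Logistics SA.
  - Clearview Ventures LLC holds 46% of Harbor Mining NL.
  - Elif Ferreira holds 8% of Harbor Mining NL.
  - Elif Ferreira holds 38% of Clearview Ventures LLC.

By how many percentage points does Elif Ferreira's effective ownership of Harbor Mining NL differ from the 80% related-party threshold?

50.61

Chain via Clearview Ventures LLC (R2): 38% × 46% = 17.48% of Harbor Mining NL.
Chain via Bluewater Logistics SA (R2): 23% × 17% = 3.91% of Harbor Mining NL.
Direct interest in Harbor Mining NL: 8%.
Aggregating (R1): 17.48% + 3.91% + 8% = 29.39%.
29.39% falls short of the 80% threshold by 50.61 percentage points.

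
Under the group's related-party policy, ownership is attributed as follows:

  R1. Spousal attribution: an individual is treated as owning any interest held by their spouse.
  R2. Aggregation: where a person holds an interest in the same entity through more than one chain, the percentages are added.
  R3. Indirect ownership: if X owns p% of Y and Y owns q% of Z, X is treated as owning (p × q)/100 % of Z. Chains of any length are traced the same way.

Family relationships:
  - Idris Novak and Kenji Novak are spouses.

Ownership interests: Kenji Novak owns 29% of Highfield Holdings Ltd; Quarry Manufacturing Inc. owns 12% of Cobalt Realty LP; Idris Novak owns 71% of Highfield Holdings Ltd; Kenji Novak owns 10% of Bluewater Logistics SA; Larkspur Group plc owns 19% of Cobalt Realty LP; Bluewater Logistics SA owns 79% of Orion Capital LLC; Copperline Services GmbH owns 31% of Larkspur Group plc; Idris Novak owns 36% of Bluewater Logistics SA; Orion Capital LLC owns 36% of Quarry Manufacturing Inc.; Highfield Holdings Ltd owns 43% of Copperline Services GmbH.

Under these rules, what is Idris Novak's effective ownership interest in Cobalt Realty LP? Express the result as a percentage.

By spousal attribution (R1), Idris Novak is treated as also owning Kenji Novak's interest in Bluewater Logistics SA, giving 36% + 10% = 46%.
By spousal attribution (R1), Idris Novak is treated as also owning Kenji Novak's interest in Highfield Holdings Ltd, giving 71% + 29% = 100%.
Chain via Bluewater Logistics SA → Orion Capital LLC → Quarry Manufacturing Inc. (R3): 46% × 79% × 36% × 12% = 1.569888% of Cobalt Realty LP.
Chain via Highfield Holdings Ltd → Copperline Services GmbH → Larkspur Group plc (R3): 100% × 43% × 31% × 19% = 2.5327% of Cobalt Realty LP.
Aggregating (R2): 1.569888% + 2.5327% = 4.102588%.

4.102588%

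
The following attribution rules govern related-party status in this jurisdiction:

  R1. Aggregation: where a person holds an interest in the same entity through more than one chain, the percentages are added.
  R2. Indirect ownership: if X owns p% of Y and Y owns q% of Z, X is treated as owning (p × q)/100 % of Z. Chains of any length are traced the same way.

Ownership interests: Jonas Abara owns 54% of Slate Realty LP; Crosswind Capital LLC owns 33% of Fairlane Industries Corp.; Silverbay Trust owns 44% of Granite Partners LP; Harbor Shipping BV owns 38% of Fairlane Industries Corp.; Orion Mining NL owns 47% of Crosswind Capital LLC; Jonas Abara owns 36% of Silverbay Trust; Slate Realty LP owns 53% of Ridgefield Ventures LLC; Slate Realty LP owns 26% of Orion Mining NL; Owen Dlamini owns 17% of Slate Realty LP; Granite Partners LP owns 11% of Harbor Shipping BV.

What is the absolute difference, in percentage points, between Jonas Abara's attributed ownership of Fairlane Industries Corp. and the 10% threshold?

Chain via Slate Realty LP → Orion Mining NL → Crosswind Capital LLC (R2): 54% × 26% × 47% × 33% = 2.177604% of Fairlane Industries Corp.
Chain via Silverbay Trust → Granite Partners LP → Harbor Shipping BV (R2): 36% × 44% × 11% × 38% = 0.662112% of Fairlane Industries Corp.
Aggregating (R1): 2.177604% + 0.662112% = 2.839716%.
2.839716% falls short of the 10% threshold by 7.160284 percentage points.

7.160284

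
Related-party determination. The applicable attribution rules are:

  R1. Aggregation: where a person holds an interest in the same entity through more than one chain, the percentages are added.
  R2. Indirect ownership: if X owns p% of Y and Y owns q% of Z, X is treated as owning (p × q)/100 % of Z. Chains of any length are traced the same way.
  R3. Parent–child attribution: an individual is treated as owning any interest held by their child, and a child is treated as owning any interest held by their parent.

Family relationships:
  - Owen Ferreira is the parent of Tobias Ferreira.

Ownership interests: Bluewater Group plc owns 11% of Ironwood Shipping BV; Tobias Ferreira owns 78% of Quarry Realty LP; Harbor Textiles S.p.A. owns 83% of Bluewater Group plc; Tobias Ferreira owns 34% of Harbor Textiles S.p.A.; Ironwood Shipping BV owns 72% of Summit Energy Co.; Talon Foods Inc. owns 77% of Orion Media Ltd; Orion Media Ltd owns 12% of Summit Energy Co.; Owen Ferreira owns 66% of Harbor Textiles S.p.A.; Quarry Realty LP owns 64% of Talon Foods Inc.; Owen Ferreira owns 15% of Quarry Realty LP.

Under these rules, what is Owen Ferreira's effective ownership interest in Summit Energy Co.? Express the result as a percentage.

12.073248%

By parent–child attribution (R3), Owen Ferreira is treated as also owning Tobias Ferreira's interest in Harbor Textiles S.p.A, giving 66% + 34% = 100%.
By parent–child attribution (R3), Owen Ferreira is treated as also owning Tobias Ferreira's interest in Quarry Realty LP, giving 15% + 78% = 93%.
Chain via Harbor Textiles S.p.A. → Bluewater Group plc → Ironwood Shipping BV (R2): 100% × 83% × 11% × 72% = 6.5736% of Summit Energy Co.
Chain via Quarry Realty LP → Talon Foods Inc. → Orion Media Ltd (R2): 93% × 64% × 77% × 12% = 5.499648% of Summit Energy Co.
Aggregating (R1): 6.5736% + 5.499648% = 12.073248%.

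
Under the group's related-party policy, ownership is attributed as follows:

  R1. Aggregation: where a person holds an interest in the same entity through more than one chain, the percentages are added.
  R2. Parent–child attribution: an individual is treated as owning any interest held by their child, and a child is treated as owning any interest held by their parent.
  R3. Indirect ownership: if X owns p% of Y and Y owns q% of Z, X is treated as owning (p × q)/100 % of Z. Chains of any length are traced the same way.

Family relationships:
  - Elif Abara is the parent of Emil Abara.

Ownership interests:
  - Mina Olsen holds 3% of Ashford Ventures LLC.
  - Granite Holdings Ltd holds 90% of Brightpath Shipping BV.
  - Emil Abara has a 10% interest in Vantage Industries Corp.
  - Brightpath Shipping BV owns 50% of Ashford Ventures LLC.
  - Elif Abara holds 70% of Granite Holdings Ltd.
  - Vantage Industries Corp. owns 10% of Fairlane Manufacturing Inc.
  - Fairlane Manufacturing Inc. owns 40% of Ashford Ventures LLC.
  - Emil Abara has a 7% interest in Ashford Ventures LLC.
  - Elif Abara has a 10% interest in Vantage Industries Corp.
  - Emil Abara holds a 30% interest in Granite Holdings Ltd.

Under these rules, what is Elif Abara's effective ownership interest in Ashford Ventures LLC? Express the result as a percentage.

52.8%

By parent–child attribution (R2), Elif Abara is treated as also owning Emil Abara's interest in Vantage Industries Corp, giving 10% + 10% = 20%.
By parent–child attribution (R2), Elif Abara is treated as also owning Emil Abara's interest in Granite Holdings Ltd, giving 70% + 30% = 100%.
By parent–child attribution (R2), Elif Abara is treated as owning Emil Abara's 7% interest in Ashford Ventures LLC.
Chain via Vantage Industries Corp. → Fairlane Manufacturing Inc. (R3): 20% × 10% × 40% = 0.8% of Ashford Ventures LLC.
Chain via Granite Holdings Ltd → Brightpath Shipping BV (R3): 100% × 90% × 50% = 45% of Ashford Ventures LLC.
Direct interest in Ashford Ventures LLC: 7%.
Aggregating (R1): 0.8% + 45% + 7% = 52.8%.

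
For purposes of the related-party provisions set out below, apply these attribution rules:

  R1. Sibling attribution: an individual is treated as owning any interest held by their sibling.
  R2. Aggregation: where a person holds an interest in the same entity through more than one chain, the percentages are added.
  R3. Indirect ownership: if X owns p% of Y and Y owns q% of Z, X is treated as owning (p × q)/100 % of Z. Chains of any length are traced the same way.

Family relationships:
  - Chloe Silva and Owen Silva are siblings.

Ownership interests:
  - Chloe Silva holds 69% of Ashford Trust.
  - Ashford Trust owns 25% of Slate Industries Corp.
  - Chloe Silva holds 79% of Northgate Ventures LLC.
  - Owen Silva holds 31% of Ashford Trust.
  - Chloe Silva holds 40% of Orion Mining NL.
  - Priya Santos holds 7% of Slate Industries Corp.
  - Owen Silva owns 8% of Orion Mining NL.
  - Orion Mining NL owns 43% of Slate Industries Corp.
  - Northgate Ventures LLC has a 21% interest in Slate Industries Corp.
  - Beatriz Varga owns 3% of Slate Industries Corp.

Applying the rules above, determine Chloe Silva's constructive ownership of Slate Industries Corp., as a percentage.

62.23%

By sibling attribution (R1), Chloe Silva is treated as also owning Owen Silva's interest in Ashford Trust, giving 69% + 31% = 100%.
By sibling attribution (R1), Chloe Silva is treated as also owning Owen Silva's interest in Orion Mining NL, giving 40% + 8% = 48%.
Chain via Northgate Ventures LLC (R3): 79% × 21% = 16.59% of Slate Industries Corp.
Chain via Ashford Trust (R3): 100% × 25% = 25% of Slate Industries Corp.
Chain via Orion Mining NL (R3): 48% × 43% = 20.64% of Slate Industries Corp.
Aggregating (R2): 16.59% + 25% + 20.64% = 62.23%.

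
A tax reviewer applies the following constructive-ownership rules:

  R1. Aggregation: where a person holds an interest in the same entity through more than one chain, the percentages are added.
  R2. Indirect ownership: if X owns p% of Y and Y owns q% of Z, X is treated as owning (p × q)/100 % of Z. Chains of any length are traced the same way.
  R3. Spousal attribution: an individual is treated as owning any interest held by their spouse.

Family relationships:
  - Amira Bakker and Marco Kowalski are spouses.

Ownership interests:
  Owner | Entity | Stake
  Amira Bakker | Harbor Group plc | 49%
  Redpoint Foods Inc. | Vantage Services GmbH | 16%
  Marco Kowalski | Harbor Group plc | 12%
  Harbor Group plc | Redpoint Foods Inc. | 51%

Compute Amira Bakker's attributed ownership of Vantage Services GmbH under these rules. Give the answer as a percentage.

By spousal attribution (R3), Amira Bakker is treated as also owning Marco Kowalski's interest in Harbor Group plc, giving 49% + 12% = 61%.
Chain via Harbor Group plc → Redpoint Foods Inc. (R2): 61% × 51% × 16% = 4.9776% of Vantage Services GmbH.

4.9776%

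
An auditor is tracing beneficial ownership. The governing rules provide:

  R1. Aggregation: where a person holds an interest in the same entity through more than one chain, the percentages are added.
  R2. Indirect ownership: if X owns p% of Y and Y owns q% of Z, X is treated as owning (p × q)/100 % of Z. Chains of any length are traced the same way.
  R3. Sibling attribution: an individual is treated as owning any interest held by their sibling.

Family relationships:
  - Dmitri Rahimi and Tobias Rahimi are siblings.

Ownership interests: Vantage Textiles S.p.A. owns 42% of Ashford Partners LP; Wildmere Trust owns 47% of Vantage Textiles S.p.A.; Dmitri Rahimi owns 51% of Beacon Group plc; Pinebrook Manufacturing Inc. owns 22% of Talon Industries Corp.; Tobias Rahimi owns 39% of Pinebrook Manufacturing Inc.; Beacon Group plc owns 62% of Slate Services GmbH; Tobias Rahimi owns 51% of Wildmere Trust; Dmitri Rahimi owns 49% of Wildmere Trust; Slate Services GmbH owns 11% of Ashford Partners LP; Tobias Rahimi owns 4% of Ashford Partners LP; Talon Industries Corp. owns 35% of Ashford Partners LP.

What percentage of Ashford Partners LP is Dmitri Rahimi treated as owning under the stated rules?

By sibling attribution (R3), Dmitri Rahimi is treated as also owning Tobias Rahimi's interest in Wildmere Trust, giving 49% + 51% = 100%.
By sibling attribution (R3), Dmitri Rahimi is treated as owning Tobias Rahimi's 39% interest in Pinebrook Manufacturing Inc.
By sibling attribution (R3), Dmitri Rahimi is treated as owning Tobias Rahimi's 4% interest in Ashford Partners LP.
Chain via Wildmere Trust → Vantage Textiles S.p.A. (R2): 100% × 47% × 42% = 19.74% of Ashford Partners LP.
Chain via Beacon Group plc → Slate Services GmbH (R2): 51% × 62% × 11% = 3.4782% of Ashford Partners LP.
Chain via Pinebrook Manufacturing Inc. → Talon Industries Corp. (R2): 39% × 22% × 35% = 3.003% of Ashford Partners LP.
Direct interest in Ashford Partners LP: 4%.
Aggregating (R1): 19.74% + 3.4782% + 3.003% + 4% = 30.2212%.

30.2212%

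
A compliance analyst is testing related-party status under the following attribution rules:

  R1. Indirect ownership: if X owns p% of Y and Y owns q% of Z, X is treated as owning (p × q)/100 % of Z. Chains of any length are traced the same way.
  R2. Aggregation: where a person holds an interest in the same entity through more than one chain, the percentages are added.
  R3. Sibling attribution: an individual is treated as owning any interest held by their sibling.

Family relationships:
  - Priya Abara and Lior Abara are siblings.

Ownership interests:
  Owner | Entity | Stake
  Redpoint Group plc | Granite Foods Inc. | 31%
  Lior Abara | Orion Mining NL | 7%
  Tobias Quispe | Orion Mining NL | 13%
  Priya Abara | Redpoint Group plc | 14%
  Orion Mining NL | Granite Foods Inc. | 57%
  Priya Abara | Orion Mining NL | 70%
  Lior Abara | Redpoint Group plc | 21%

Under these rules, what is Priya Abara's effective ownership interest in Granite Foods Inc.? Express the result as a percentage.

By sibling attribution (R3), Priya Abara is treated as also owning Lior Abara's interest in Orion Mining NL, giving 70% + 7% = 77%.
By sibling attribution (R3), Priya Abara is treated as also owning Lior Abara's interest in Redpoint Group plc, giving 14% + 21% = 35%.
Chain via Orion Mining NL (R1): 77% × 57% = 43.89% of Granite Foods Inc.
Chain via Redpoint Group plc (R1): 35% × 31% = 10.85% of Granite Foods Inc.
Aggregating (R2): 43.89% + 10.85% = 54.74%.

54.74%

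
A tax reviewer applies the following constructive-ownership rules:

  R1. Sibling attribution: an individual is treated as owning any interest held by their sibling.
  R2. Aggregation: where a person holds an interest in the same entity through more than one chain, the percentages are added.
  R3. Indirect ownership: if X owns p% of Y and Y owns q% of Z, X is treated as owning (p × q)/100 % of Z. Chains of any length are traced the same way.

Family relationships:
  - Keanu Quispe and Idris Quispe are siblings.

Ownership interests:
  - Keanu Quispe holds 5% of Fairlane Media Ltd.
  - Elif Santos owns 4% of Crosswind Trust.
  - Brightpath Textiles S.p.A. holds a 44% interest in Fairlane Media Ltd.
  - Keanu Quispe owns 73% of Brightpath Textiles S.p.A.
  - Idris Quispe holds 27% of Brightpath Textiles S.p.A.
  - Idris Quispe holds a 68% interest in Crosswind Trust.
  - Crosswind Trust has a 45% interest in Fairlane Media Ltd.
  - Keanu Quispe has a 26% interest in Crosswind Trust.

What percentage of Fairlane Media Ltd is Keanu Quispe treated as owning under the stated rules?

91.3%

By sibling attribution (R1), Keanu Quispe is treated as also owning Idris Quispe's interest in Crosswind Trust, giving 26% + 68% = 94%.
By sibling attribution (R1), Keanu Quispe is treated as also owning Idris Quispe's interest in Brightpath Textiles S.p.A, giving 73% + 27% = 100%.
Chain via Crosswind Trust (R3): 94% × 45% = 42.3% of Fairlane Media Ltd.
Chain via Brightpath Textiles S.p.A. (R3): 100% × 44% = 44% of Fairlane Media Ltd.
Direct interest in Fairlane Media Ltd: 5%.
Aggregating (R2): 42.3% + 44% + 5% = 91.3%.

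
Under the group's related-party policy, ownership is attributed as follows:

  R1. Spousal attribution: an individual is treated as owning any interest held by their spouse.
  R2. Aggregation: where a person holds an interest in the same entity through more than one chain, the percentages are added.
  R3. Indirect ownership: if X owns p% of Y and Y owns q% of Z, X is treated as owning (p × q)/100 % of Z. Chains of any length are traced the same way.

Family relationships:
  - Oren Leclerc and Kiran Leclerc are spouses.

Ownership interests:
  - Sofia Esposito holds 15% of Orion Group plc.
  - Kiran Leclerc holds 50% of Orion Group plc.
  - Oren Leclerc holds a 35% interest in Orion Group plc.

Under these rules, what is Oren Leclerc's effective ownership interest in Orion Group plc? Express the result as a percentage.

85%

By spousal attribution (R1), Oren Leclerc is treated as also owning Kiran Leclerc's interest in Orion Group plc, giving 35% + 50% = 85%.
Direct interest in Orion Group plc: 85%.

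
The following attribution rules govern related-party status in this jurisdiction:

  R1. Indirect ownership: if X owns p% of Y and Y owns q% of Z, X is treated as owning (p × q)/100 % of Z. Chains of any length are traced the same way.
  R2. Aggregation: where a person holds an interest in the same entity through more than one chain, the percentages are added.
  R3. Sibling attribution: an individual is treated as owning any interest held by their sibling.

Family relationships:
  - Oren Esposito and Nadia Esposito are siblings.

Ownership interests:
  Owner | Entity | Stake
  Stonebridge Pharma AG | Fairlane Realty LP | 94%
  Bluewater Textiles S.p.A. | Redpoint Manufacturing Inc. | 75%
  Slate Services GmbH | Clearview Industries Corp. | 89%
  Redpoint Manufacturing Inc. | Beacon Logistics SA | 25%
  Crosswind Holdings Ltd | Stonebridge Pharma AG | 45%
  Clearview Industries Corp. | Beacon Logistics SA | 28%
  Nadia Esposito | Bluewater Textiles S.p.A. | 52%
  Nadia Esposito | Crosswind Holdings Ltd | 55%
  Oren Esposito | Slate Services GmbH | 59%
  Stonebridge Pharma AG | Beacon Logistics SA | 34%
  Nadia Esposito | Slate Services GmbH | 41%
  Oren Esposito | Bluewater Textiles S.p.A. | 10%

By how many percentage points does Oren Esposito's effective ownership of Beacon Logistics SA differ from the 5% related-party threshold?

39.96

By sibling attribution (R3), Oren Esposito is treated as also owning Nadia Esposito's interest in Slate Services GmbH, giving 59% + 41% = 100%.
By sibling attribution (R3), Oren Esposito is treated as also owning Nadia Esposito's interest in Bluewater Textiles S.p.A, giving 10% + 52% = 62%.
By sibling attribution (R3), Oren Esposito is treated as owning Nadia Esposito's 55% interest in Crosswind Holdings Ltd.
Chain via Slate Services GmbH → Clearview Industries Corp. (R1): 100% × 89% × 28% = 24.92% of Beacon Logistics SA.
Chain via Bluewater Textiles S.p.A. → Redpoint Manufacturing Inc. (R1): 62% × 75% × 25% = 11.625% of Beacon Logistics SA.
Chain via Crosswind Holdings Ltd → Stonebridge Pharma AG (R1): 55% × 45% × 34% = 8.415% of Beacon Logistics SA.
Aggregating (R2): 24.92% + 11.625% + 8.415% = 44.96%.
44.96% exceeds the 5% threshold by 39.96 percentage points.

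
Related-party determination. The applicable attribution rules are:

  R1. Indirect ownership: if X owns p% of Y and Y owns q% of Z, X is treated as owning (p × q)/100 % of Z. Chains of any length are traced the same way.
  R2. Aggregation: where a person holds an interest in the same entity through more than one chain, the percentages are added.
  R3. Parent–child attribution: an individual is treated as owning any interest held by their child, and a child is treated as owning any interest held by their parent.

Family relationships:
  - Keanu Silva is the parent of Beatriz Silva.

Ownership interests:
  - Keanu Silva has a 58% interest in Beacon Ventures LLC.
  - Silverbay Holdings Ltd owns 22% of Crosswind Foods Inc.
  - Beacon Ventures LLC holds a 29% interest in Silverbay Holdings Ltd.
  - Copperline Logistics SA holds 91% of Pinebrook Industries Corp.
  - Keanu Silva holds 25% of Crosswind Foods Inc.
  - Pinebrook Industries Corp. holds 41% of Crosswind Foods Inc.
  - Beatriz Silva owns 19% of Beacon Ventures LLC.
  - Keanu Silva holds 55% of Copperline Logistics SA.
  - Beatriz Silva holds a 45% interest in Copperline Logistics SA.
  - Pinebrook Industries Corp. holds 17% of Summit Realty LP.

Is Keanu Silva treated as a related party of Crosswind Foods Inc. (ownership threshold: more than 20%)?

Yes

By parent–child attribution (R3), Keanu Silva is treated as also owning Beatriz Silva's interest in Copperline Logistics SA, giving 55% + 45% = 100%.
By parent–child attribution (R3), Keanu Silva is treated as also owning Beatriz Silva's interest in Beacon Ventures LLC, giving 58% + 19% = 77%.
Chain via Copperline Logistics SA → Pinebrook Industries Corp. (R1): 100% × 91% × 41% = 37.31% of Crosswind Foods Inc.
Chain via Beacon Ventures LLC → Silverbay Holdings Ltd (R1): 77% × 29% × 22% = 4.9126% of Crosswind Foods Inc.
Direct interest in Crosswind Foods Inc: 25%.
Aggregating (R2): 37.31% + 4.9126% + 25% = 67.2226%.
67.2226% exceeds the 20% threshold, so Keanu is a related party to Crosswind Foods Inc.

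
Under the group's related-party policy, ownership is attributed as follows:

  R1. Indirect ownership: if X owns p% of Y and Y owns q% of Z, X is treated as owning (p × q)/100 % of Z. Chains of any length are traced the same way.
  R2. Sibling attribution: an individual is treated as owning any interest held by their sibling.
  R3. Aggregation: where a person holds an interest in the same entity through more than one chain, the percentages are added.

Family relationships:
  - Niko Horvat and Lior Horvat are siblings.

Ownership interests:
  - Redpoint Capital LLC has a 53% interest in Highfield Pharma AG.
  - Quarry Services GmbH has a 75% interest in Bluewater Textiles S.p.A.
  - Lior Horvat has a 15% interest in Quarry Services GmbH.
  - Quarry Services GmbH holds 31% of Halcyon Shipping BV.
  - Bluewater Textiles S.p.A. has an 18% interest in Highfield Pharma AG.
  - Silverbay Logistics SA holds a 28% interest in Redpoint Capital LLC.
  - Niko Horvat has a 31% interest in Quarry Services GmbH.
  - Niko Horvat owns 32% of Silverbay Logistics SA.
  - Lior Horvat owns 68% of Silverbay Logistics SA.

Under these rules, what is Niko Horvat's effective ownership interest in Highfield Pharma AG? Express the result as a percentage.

21.05%

By sibling attribution (R2), Niko Horvat is treated as also owning Lior Horvat's interest in Silverbay Logistics SA, giving 32% + 68% = 100%.
By sibling attribution (R2), Niko Horvat is treated as also owning Lior Horvat's interest in Quarry Services GmbH, giving 31% + 15% = 46%.
Chain via Silverbay Logistics SA → Redpoint Capital LLC (R1): 100% × 28% × 53% = 14.84% of Highfield Pharma AG.
Chain via Quarry Services GmbH → Bluewater Textiles S.p.A. (R1): 46% × 75% × 18% = 6.21% of Highfield Pharma AG.
Aggregating (R3): 14.84% + 6.21% = 21.05%.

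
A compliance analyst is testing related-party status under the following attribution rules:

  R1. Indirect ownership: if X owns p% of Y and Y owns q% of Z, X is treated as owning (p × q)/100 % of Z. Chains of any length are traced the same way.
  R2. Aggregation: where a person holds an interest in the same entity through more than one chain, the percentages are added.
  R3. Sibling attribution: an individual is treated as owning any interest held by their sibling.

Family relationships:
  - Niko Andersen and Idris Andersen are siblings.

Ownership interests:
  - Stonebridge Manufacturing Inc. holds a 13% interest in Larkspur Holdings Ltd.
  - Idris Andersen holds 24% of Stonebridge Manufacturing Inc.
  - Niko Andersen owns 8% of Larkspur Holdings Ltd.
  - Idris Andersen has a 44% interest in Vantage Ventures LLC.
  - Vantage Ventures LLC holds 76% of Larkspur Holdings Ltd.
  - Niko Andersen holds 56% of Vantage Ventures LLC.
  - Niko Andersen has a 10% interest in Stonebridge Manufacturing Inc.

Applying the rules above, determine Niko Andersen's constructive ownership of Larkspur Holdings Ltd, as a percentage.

88.42%

By sibling attribution (R3), Niko Andersen is treated as also owning Idris Andersen's interest in Stonebridge Manufacturing Inc, giving 10% + 24% = 34%.
By sibling attribution (R3), Niko Andersen is treated as also owning Idris Andersen's interest in Vantage Ventures LLC, giving 56% + 44% = 100%.
Chain via Stonebridge Manufacturing Inc. (R1): 34% × 13% = 4.42% of Larkspur Holdings Ltd.
Chain via Vantage Ventures LLC (R1): 100% × 76% = 76% of Larkspur Holdings Ltd.
Direct interest in Larkspur Holdings Ltd: 8%.
Aggregating (R2): 4.42% + 76% + 8% = 88.42%.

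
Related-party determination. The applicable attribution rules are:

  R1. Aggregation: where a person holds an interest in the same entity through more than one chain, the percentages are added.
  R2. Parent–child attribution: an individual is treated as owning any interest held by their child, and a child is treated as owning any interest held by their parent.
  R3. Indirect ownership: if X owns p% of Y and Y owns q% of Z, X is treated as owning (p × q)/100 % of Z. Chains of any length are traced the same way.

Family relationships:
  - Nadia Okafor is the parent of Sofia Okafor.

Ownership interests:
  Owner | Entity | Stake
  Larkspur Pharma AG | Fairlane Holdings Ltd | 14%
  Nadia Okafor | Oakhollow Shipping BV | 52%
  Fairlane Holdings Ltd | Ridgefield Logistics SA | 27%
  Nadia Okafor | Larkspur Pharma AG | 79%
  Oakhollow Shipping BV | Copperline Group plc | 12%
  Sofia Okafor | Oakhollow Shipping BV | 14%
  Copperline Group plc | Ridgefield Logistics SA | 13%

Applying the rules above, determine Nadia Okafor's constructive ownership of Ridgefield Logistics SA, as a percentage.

4.0158%

By parent–child attribution (R2), Nadia Okafor is treated as also owning Sofia Okafor's interest in Oakhollow Shipping BV, giving 52% + 14% = 66%.
Chain via Larkspur Pharma AG → Fairlane Holdings Ltd (R3): 79% × 14% × 27% = 2.9862% of Ridgefield Logistics SA.
Chain via Oakhollow Shipping BV → Copperline Group plc (R3): 66% × 12% × 13% = 1.0296% of Ridgefield Logistics SA.
Aggregating (R1): 2.9862% + 1.0296% = 4.0158%.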